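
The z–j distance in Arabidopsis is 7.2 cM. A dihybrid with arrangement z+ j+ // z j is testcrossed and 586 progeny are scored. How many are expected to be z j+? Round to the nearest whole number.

21

A map distance of 7.2 cM corresponds to a recombination frequency of 0.072.
The F1 is z+ j+ / z j, so z j+ is a recombinant gamete class with expected frequency r/2 = 0.072/2 = 0.0360.
Expected number = 0.0360 × 586 = 21.10 ≈ 21.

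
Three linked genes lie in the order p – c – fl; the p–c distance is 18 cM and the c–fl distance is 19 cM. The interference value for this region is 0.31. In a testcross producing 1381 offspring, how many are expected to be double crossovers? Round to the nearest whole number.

33

Map distances give recombination frequencies of 0.180 and 0.190 for the two intervals.
With interference 0.31 (so coincidence = 0.69), expected double-crossover frequency = 0.180 × 0.190 × 0.69 = 0.02360.
Expected number = 0.02360 × 1381 = 32.59 ≈ 33.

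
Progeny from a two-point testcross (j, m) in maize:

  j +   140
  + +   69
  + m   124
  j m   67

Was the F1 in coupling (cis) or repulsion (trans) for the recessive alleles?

The two most frequent classes are + m (124) and j + (140); these are the parental (non-recombinant) types.
So the F1 carried + m on one chromosome and j + on the other — the recessive alleles are on opposite chromosomes (trans / repulsion).

trans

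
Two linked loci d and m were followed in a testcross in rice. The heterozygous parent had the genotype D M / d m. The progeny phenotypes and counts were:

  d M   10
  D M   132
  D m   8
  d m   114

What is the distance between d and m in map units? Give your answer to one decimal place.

The recombinant classes are D m and d M: 8 + 10 = 18.
Recombination frequency = 18/264 = 0.0682 ≈ 6.8%, i.e. 6.8 map units.

6.8 map units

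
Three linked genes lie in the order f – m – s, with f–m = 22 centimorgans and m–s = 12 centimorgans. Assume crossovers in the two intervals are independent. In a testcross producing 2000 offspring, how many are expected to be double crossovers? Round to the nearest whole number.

53

Map distances give recombination frequencies of 0.220 and 0.120 for the two intervals.
With no interference, expected double-crossover frequency = 0.220 × 0.120 = 0.02640.
Expected number = 0.02640 × 2000 = 52.80 ≈ 53.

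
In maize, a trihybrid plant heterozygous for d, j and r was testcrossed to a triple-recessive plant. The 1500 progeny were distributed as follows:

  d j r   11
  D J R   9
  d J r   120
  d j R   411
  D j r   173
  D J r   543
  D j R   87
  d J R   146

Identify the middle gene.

r

The two most frequent reciprocal classes, D J r and d j R, are the parental types, so the F1 was D J r / d j R.
The two rarest classes, D J R and d j r, are the double crossovers. Comparing them with the parentals, only the r allele has switched, so r is the middle locus and the order is j – r – d.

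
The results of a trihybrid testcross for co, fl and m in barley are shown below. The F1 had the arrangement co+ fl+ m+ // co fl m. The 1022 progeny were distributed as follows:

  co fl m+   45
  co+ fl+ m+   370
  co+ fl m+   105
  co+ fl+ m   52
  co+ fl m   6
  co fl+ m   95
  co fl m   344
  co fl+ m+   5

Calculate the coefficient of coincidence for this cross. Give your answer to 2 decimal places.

The two rarest classes, co fl+ m+ and co+ fl m, are the double crossovers. Comparing them with the parentals, only the co allele has switched, so co is the middle locus and the order is fl – co – m.
fl–co: (200 + 11)/1022 = 0.2065; co–m: (97 + 11)/1022 = 0.1057.
Expected DCO frequency = 0.2065 × 0.1057 ≈ 0.02183; observed = 11/1022 ≈ 0.01076.
Coefficient of coincidence = 0.01076/0.02183 ≈ 0.49.

0.49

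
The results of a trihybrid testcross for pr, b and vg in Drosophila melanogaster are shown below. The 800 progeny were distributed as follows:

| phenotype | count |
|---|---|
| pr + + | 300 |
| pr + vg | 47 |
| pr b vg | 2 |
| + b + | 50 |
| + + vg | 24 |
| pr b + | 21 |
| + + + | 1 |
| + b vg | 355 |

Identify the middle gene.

The two most frequent reciprocal classes, pr + + and + b vg, are the parental types, so the F1 was pr + + / + b vg.
The two rarest classes, + + + and pr b vg, are the double crossovers. Comparing them with the parentals, only the pr allele has switched, so pr is the middle locus and the order is b – pr – vg.

pr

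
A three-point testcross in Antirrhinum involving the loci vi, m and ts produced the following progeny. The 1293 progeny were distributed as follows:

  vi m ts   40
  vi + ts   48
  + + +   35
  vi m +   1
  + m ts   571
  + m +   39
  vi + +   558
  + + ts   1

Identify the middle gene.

The two most frequent reciprocal classes, + m ts and vi + +, are the parental types, so the F1 was + m ts / vi + +.
The two rarest classes, + + ts and vi m +, are the double crossovers. Comparing them with the parentals, only the m allele has switched, so m is the middle locus and the order is ts – m – vi.

m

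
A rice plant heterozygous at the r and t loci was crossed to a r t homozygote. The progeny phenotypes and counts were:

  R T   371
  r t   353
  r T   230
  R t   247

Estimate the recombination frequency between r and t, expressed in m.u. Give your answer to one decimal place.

39.7 m.u.

The two most frequent classes, R T (371) and r t (353), are the parental types, so the F1 was R T / r t.
The recombinant classes are R t and r T: 247 + 230 = 477.
Recombination frequency = 477/1201 = 0.3972 ≈ 39.7%, i.e. 39.7 m.u.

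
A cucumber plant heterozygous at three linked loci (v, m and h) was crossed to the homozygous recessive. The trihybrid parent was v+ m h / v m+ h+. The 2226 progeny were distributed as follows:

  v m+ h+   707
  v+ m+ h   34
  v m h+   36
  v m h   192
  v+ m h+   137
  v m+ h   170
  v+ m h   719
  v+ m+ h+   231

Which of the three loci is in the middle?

The two rarest classes, v+ m+ h and v m h+, are the double crossovers. Comparing them with the parentals, only the m allele has switched, so m is the middle locus and the order is h – m – v.

m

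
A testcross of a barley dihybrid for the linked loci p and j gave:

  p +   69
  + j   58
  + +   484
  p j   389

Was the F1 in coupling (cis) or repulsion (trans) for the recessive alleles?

cis

The two most frequent classes are + + (484) and p j (389); these are the parental (non-recombinant) types.
So the F1 carried + + on one chromosome and p j on the other — the recessive alleles are on the same chromosome (cis / coupling).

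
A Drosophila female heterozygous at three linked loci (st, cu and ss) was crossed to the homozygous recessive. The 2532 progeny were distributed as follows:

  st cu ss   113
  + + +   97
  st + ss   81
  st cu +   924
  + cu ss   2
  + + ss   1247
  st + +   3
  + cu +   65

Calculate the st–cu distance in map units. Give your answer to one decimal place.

6.0 map units

The two most frequent reciprocal classes, + + ss and st cu +, are the parental types, so the F1 was + + ss / st cu +.
The two rarest classes, + cu ss and st + +, are the double crossovers. Comparing them with the parentals, only the cu allele has switched, so cu is the middle locus and the order is ss – cu – st.
Crossovers in the cu–st interval produce the single-crossover classes st + ss and + cu + (81 + 65 = 146) plus the double crossovers (5).
RF(cu–st) = (146 + 5) / 2532 = 151/2532 = 0.0596 → 6.0 map units.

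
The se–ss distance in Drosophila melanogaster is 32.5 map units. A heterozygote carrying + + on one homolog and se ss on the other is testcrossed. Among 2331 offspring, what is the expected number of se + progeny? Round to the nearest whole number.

379

A map distance of 32.5 map units corresponds to a recombination frequency of 0.325.
The F1 is + + / se ss, so se + is a recombinant gamete class with expected frequency r/2 = 0.325/2 = 0.1625.
Expected number = 0.1625 × 2331 = 378.79 ≈ 379.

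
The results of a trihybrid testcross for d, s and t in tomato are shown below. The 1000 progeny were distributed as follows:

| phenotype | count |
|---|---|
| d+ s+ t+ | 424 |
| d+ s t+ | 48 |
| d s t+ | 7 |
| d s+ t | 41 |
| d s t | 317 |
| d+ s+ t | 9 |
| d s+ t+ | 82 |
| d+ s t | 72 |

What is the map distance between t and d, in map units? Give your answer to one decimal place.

17.0 map units

The two most frequent reciprocal classes, d+ s+ t+ and d s t, are the parental types, so the F1 was d+ s+ t+ / d s t.
The two rarest classes, d+ s+ t and d s t+, are the double crossovers. Comparing them with the parentals, only the t allele has switched, so t is the middle locus and the order is d – t – s.
Crossovers in the d–t interval produce the single-crossover classes d s+ t+ and d+ s t (82 + 72 = 154) plus the double crossovers (16).
RF(d–t) = (154 + 16) / 1000 = 170/1000 = 0.1700 → 17.0 map units.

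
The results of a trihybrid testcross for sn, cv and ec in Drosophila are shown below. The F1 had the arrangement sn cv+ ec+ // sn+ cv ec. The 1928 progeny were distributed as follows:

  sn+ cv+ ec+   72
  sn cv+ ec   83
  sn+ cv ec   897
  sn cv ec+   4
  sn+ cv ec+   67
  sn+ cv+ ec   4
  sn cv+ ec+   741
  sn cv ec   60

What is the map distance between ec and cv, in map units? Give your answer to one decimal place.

The two rarest classes, sn cv ec+ and sn+ cv+ ec, are the double crossovers. Comparing them with the parentals, only the cv allele has switched, so cv is the middle locus and the order is sn – cv – ec.
Crossovers in the cv–ec interval produce the single-crossover classes sn cv+ ec and sn+ cv ec+ (83 + 67 = 150) plus the double crossovers (8).
RF(cv–ec) = (150 + 8) / 1928 = 158/1928 = 0.0820 → 8.2 map units.

8.2 map units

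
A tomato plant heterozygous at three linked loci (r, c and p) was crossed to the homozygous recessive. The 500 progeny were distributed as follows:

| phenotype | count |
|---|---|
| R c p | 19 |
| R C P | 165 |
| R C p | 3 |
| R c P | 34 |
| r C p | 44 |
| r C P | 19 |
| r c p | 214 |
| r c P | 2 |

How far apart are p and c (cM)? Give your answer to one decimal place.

16.6 cM

The two most frequent reciprocal classes, R C P and r c p, are the parental types, so the F1 was R C P / r c p.
The two rarest classes, R C p and r c P, are the double crossovers. Comparing them with the parentals, only the p allele has switched, so p is the middle locus and the order is c – p – r.
Crossovers in the c–p interval produce the single-crossover classes R c P and r C p (34 + 44 = 78) plus the double crossovers (5).
RF(c–p) = (78 + 5) / 500 = 83/500 = 0.1660 → 16.6 cM.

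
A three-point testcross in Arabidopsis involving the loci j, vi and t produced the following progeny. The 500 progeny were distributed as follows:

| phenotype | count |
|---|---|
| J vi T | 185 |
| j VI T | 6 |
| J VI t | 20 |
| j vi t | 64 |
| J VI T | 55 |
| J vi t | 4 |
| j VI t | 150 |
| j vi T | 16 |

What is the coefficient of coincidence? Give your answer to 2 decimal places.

The two most frequent reciprocal classes, j VI t and J vi T, are the parental types, so the F1 was j VI t / J vi T.
The two rarest classes, j VI T and J vi t, are the double crossovers. Comparing them with the parentals, only the t allele has switched, so t is the middle locus and the order is j – t – vi.
j–t: (36 + 10)/500 = 0.0920; t–vi: (119 + 10)/500 = 0.2580.
Expected DCO frequency = 0.0920 × 0.2580 ≈ 0.02374; observed = 10/500 ≈ 0.02000.
Coefficient of coincidence = 0.02000/0.02374 ≈ 0.84.

0.84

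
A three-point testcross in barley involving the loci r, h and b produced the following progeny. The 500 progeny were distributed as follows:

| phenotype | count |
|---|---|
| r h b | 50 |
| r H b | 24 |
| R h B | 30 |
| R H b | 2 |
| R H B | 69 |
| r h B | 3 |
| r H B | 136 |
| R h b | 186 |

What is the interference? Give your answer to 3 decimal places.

0.658

The two most frequent reciprocal classes, R h b and r H B, are the parental types, so the F1 was R h b / r H B.
The two rarest classes, R H b and r h B, are the double crossovers. Comparing them with the parentals, only the h allele has switched, so h is the middle locus and the order is b – h – r.
b–h: (54 + 5)/500 = 0.1180; h–r: (119 + 5)/500 = 0.2480.
Expected DCO frequency = 0.1180 × 0.2480 ≈ 0.02926; observed = 5/500 ≈ 0.01000.
Coefficient of coincidence = 0.01000/0.02926 ≈ 0.342; interference = 1 − 0.342 = 0.658.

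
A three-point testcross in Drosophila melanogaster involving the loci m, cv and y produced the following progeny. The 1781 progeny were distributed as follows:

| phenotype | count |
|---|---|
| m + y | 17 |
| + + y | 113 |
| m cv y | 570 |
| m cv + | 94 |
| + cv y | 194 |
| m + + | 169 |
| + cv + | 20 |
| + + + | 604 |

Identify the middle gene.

The two most frequent reciprocal classes, m cv y and + + +, are the parental types, so the F1 was m cv y / + + +.
The two rarest classes, m + y and + cv +, are the double crossovers. Comparing them with the parentals, only the cv allele has switched, so cv is the middle locus and the order is y – cv – m.

cv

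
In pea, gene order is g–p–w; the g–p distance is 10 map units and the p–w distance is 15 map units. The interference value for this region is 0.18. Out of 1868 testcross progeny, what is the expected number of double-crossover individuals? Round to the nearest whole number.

Map distances give recombination frequencies of 0.100 and 0.150 for the two intervals.
With interference 0.18 (so coincidence = 0.82), expected double-crossover frequency = 0.100 × 0.150 × 0.82 = 0.01230.
Expected number = 0.01230 × 1868 = 22.98 ≈ 23.

23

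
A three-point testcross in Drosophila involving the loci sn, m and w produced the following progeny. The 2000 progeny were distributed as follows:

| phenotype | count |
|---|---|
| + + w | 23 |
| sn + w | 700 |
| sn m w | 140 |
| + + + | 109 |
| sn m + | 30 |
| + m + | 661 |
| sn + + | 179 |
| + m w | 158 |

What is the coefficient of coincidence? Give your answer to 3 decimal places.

0.900

The two most frequent reciprocal classes, sn + w and + m +, are the parental types, so the F1 was sn + w / + m +.
The two rarest classes, + + w and sn m +, are the double crossovers. Comparing them with the parentals, only the sn allele has switched, so sn is the middle locus and the order is m – sn – w.
m–sn: (249 + 53)/2000 = 0.1510; sn–w: (337 + 53)/2000 = 0.1950.
Expected DCO frequency = 0.1510 × 0.1950 ≈ 0.02944; observed = 53/2000 ≈ 0.02650.
Coefficient of coincidence = 0.02650/0.02944 ≈ 0.900.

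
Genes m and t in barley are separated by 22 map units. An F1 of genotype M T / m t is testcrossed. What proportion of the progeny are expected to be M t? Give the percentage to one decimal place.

11.0%

A map distance of 22 map units corresponds to a recombination frequency of 0.220.
The F1 is M T / m t, so M t is a recombinant gamete class with expected frequency r/2 = 0.220/2 = 0.1100.
That is 0.1100 = 11.0% of the progeny.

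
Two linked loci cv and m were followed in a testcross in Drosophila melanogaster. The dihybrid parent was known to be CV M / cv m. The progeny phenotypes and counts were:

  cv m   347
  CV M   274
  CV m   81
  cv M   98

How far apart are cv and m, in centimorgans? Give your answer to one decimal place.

The recombinant classes are CV m and cv M: 81 + 98 = 179.
Recombination frequency = 179/800 = 0.2238 ≈ 22.4%, i.e. 22.4 centimorgans.

22.4 centimorgans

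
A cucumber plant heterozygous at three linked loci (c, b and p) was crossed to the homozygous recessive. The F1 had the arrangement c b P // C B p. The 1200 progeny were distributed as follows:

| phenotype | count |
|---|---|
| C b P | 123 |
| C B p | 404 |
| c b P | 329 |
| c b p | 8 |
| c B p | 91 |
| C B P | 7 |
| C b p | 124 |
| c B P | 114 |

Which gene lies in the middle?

The two rarest classes, c b p and C B P, are the double crossovers. Comparing them with the parentals, only the p allele has switched, so p is the middle locus and the order is b – p – c.

p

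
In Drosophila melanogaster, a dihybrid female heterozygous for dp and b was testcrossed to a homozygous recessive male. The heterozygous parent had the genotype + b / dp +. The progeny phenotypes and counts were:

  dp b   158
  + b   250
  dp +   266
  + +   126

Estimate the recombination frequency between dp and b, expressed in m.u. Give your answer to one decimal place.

35.5 m.u.

The recombinant classes are + + and dp b: 126 + 158 = 284.
Recombination frequency = 284/800 = 0.3550 ≈ 35.5%, i.e. 35.5 m.u.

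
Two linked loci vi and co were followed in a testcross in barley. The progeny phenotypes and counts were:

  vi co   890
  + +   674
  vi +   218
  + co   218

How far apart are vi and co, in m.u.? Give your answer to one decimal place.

The two most frequent classes, + + (674) and vi co (890), are the parental types, so the F1 was + + / vi co.
The recombinant classes are + co and vi +: 218 + 218 = 436.
Recombination frequency = 436/2000 = 0.2180 ≈ 21.8%, i.e. 21.8 m.u.

21.8 m.u.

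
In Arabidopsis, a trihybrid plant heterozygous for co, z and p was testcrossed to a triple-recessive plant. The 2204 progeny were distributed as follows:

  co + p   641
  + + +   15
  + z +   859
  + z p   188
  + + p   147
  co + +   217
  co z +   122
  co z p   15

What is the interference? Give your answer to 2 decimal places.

0.49

The two most frequent reciprocal classes, + z + and co + p, are the parental types, so the F1 was + z + / co + p.
The two rarest classes, + + + and co z p, are the double crossovers. Comparing them with the parentals, only the z allele has switched, so z is the middle locus and the order is co – z – p.
co–z: (269 + 30)/2204 = 0.1357; z–p: (405 + 30)/2204 = 0.1974.
Expected DCO frequency = 0.1357 × 0.1974 ≈ 0.02679; observed = 30/2204 ≈ 0.01361.
Coefficient of coincidence = 0.01361/0.02679 ≈ 0.51; interference = 1 − 0.51 = 0.49.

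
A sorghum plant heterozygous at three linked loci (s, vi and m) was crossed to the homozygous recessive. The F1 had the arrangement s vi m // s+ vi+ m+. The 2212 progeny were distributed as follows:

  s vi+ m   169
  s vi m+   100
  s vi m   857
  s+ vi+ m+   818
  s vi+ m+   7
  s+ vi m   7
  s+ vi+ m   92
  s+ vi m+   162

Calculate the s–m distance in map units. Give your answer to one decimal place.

The two rarest classes, s+ vi m and s vi+ m+, are the double crossovers. Comparing them with the parentals, only the s allele has switched, so s is the middle locus and the order is m – s – vi.
Crossovers in the m–s interval produce the single-crossover classes s vi m+ and s+ vi+ m (100 + 92 = 192) plus the double crossovers (14).
RF(m–s) = (192 + 14) / 2212 = 206/2212 = 0.0931 → 9.3 map units.

9.3 map units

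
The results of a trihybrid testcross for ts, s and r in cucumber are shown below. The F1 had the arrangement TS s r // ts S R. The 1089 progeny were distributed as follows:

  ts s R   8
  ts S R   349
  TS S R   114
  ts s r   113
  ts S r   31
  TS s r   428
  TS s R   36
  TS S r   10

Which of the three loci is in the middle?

The two rarest classes, TS S r and ts s R, are the double crossovers. Comparing them with the parentals, only the s allele has switched, so s is the middle locus and the order is r – s – ts.

s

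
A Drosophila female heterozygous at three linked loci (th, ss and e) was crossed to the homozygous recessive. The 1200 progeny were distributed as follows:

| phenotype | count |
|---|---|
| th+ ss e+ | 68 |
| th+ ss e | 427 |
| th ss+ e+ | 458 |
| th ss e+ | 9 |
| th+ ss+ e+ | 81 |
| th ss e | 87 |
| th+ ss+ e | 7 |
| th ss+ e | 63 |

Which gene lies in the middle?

The two most frequent reciprocal classes, th+ ss e and th ss+ e+, are the parental types, so the F1 was th+ ss e / th ss+ e+.
The two rarest classes, th+ ss+ e and th ss e+, are the double crossovers. Comparing them with the parentals, only the ss allele has switched, so ss is the middle locus and the order is th – ss – e.

ss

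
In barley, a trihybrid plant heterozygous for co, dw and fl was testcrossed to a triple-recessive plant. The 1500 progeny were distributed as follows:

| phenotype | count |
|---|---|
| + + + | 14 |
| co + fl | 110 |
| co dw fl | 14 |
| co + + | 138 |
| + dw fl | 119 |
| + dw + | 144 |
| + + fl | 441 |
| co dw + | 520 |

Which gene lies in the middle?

The two most frequent reciprocal classes, co dw + and + + fl, are the parental types, so the F1 was co dw + / + + fl.
The two rarest classes, co dw fl and + + +, are the double crossovers. Comparing them with the parentals, only the fl allele has switched, so fl is the middle locus and the order is dw – fl – co.

fl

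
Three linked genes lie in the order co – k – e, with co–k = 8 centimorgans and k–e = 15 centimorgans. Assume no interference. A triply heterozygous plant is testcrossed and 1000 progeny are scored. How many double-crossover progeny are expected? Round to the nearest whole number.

Map distances give recombination frequencies of 0.080 and 0.150 for the two intervals.
With no interference, expected double-crossover frequency = 0.080 × 0.150 = 0.01200.
Expected number = 0.01200 × 1000 = 12.00 ≈ 12.

12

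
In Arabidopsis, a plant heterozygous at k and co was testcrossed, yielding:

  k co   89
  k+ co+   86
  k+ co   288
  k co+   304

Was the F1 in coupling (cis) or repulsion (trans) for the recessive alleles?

trans

The two most frequent classes are k+ co (288) and k co+ (304); these are the parental (non-recombinant) types.
So the F1 carried k+ co on one chromosome and k co+ on the other — the recessive alleles are on opposite chromosomes (trans / repulsion).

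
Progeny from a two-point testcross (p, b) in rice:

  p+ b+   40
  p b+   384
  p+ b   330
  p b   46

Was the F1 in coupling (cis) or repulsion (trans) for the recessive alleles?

trans

The two most frequent classes are p+ b (330) and p b+ (384); these are the parental (non-recombinant) types.
So the F1 carried p+ b on one chromosome and p b+ on the other — the recessive alleles are on opposite chromosomes (trans / repulsion).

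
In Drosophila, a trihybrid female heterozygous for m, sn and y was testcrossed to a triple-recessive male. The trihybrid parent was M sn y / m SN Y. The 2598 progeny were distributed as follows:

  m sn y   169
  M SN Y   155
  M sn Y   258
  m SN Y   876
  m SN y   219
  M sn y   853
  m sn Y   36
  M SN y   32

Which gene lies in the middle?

sn

The two rarest classes, M SN y and m sn Y, are the double crossovers. Comparing them with the parentals, only the sn allele has switched, so sn is the middle locus and the order is m – sn – y.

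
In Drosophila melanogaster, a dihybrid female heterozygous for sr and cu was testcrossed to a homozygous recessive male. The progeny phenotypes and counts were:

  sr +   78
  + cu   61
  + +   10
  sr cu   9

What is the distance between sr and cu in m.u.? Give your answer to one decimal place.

12.0 m.u.

The two most frequent classes, + cu (61) and sr + (78), are the parental types, so the F1 was + cu / sr +.
The recombinant classes are + + and sr cu: 10 + 9 = 19.
Recombination frequency = 19/158 = 0.1203 ≈ 12.0%, i.e. 12.0 m.u.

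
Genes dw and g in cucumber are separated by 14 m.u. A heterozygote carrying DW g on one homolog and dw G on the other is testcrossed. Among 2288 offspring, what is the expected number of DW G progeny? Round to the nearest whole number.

160

A map distance of 14 m.u. corresponds to a recombination frequency of 0.140.
The F1 is DW g / dw G, so DW G is a recombinant gamete class with expected frequency r/2 = 0.140/2 = 0.0700.
Expected number = 0.0700 × 2288 = 160.16 ≈ 160.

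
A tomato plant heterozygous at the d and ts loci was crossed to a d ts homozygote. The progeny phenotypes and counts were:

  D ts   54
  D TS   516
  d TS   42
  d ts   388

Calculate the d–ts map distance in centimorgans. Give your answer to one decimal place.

The two most frequent classes, D TS (516) and d ts (388), are the parental types, so the F1 was D TS / d ts.
The recombinant classes are D ts and d TS: 54 + 42 = 96.
Recombination frequency = 96/1000 = 0.0960 ≈ 9.6%, i.e. 9.6 centimorgans.

9.6 centimorgans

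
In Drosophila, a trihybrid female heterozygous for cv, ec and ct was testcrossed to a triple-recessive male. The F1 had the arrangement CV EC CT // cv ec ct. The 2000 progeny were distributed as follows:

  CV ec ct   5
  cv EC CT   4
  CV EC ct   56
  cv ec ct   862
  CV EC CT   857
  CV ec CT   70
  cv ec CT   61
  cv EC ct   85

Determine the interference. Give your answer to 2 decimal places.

The two rarest classes, cv EC CT and CV ec ct, are the double crossovers. Comparing them with the parentals, only the cv allele has switched, so cv is the middle locus and the order is ct – cv – ec.
ct–cv: (117 + 9)/2000 = 0.0630; cv–ec: (155 + 9)/2000 = 0.0820.
Expected DCO frequency = 0.0630 × 0.0820 ≈ 0.00517; observed = 9/2000 ≈ 0.00450.
Coefficient of coincidence = 0.00450/0.00517 ≈ 0.87; interference = 1 − 0.87 = 0.13.

0.13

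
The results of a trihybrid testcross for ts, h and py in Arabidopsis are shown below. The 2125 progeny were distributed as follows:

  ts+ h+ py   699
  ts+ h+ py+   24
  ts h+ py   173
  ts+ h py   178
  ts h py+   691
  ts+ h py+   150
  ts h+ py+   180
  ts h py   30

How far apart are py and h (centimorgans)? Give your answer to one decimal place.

19.4 centimorgans

The two most frequent reciprocal classes, ts+ h+ py and ts h py+, are the parental types, so the F1 was ts+ h+ py / ts h py+.
The two rarest classes, ts+ h+ py+ and ts h py, are the double crossovers. Comparing them with the parentals, only the py allele has switched, so py is the middle locus and the order is h – py – ts.
Crossovers in the h–py interval produce the single-crossover classes ts+ h py and ts h+ py+ (178 + 180 = 358) plus the double crossovers (54).
RF(h–py) = (358 + 54) / 2125 = 412/2125 = 0.1939 → 19.4 centimorgans.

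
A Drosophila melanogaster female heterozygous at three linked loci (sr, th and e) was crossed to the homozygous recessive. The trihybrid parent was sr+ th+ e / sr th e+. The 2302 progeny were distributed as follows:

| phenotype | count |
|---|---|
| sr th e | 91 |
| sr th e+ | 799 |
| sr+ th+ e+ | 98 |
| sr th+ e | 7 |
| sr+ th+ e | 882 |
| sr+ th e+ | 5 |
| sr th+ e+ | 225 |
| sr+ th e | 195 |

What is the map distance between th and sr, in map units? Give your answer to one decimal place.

The two rarest classes, sr th+ e and sr+ th e+, are the double crossovers. Comparing them with the parentals, only the sr allele has switched, so sr is the middle locus and the order is th – sr – e.
Crossovers in the th–sr interval produce the single-crossover classes sr+ th e and sr th+ e+ (195 + 225 = 420) plus the double crossovers (12).
RF(th–sr) = (420 + 12) / 2302 = 432/2302 = 0.1877 → 18.8 map units.

18.8 map units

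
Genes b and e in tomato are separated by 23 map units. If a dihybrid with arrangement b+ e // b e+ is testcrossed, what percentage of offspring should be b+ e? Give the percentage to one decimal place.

A map distance of 23 map units corresponds to a recombination frequency of 0.230.
The F1 is b+ e / b e+, so b+ e is a parental gamete class with expected frequency (1 − r)/2 = 0.770/2 = 0.3850.
That is 0.3850 = 38.5% of the progeny.

38.5%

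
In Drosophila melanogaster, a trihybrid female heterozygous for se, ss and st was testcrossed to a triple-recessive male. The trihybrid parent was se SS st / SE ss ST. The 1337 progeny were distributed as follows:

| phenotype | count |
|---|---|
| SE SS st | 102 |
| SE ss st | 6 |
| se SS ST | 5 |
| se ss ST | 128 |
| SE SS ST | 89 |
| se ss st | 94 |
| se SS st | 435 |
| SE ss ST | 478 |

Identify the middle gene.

The two rarest classes, se SS ST and SE ss st, are the double crossovers. Comparing them with the parentals, only the st allele has switched, so st is the middle locus and the order is ss – st – se.

st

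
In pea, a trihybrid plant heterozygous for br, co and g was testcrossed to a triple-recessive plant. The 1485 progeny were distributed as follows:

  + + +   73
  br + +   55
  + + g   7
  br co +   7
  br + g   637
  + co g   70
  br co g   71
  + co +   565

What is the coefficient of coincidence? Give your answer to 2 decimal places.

0.95

The two most frequent reciprocal classes, br + g and + co +, are the parental types, so the F1 was br + g / + co +.
The two rarest classes, + + g and br co +, are the double crossovers. Comparing them with the parentals, only the br allele has switched, so br is the middle locus and the order is co – br – g.
co–br: (144 + 14)/1485 = 0.1064; br–g: (125 + 14)/1485 = 0.0936.
Expected DCO frequency = 0.1064 × 0.0936 ≈ 0.00996; observed = 14/1485 ≈ 0.00943.
Coefficient of coincidence = 0.00943/0.00996 ≈ 0.95.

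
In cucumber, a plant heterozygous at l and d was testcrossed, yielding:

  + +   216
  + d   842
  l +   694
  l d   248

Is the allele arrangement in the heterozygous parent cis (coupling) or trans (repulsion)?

trans

The two most frequent classes are + d (842) and l + (694); these are the parental (non-recombinant) types.
So the F1 carried + d on one chromosome and l + on the other — the recessive alleles are on opposite chromosomes (trans / repulsion).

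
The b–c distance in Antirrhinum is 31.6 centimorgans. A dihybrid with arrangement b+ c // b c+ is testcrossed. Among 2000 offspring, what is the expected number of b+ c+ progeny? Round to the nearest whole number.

316

A map distance of 31.6 centimorgans corresponds to a recombination frequency of 0.316.
The F1 is b+ c / b c+, so b+ c+ is a recombinant gamete class with expected frequency r/2 = 0.316/2 = 0.1580.
Expected number = 0.1580 × 2000 = 316.00 ≈ 316.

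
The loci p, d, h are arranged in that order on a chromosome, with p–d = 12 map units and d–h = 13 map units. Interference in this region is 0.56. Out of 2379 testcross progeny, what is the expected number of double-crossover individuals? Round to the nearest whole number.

Map distances give recombination frequencies of 0.120 and 0.130 for the two intervals.
With interference 0.56 (so coincidence = 0.44), expected double-crossover frequency = 0.120 × 0.130 × 0.44 = 0.00686.
Expected number = 0.00686 × 2379 = 16.33 ≈ 16.

16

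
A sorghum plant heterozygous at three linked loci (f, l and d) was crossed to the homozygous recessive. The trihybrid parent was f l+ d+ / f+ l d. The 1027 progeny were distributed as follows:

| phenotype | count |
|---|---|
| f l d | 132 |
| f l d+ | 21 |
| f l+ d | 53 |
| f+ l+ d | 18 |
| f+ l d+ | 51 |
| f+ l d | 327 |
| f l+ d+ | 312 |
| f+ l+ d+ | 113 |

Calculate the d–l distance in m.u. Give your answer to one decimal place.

The two rarest classes, f l d+ and f+ l+ d, are the double crossovers. Comparing them with the parentals, only the l allele has switched, so l is the middle locus and the order is d – l – f.
Crossovers in the d–l interval produce the single-crossover classes f l+ d and f+ l d+ (53 + 51 = 104) plus the double crossovers (39).
RF(d–l) = (104 + 39) / 1027 = 143/1027 = 0.1392 → 13.9 m.u.

13.9 m.u.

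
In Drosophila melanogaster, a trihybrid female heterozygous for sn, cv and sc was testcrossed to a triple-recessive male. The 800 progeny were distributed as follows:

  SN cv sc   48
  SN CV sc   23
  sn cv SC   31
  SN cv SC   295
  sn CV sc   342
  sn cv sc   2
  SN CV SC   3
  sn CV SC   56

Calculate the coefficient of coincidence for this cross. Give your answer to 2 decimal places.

The two most frequent reciprocal classes, sn CV sc and SN cv SC, are the parental types, so the F1 was sn CV sc / SN cv SC.
The two rarest classes, sn cv sc and SN CV SC, are the double crossovers. Comparing them with the parentals, only the cv allele has switched, so cv is the middle locus and the order is sc – cv – sn.
sc–cv: (104 + 5)/800 = 0.1363; cv–sn: (54 + 5)/800 = 0.0737.
Expected DCO frequency = 0.1363 × 0.0737 ≈ 0.01005; observed = 5/800 ≈ 0.00625.
Coefficient of coincidence = 0.00625/0.01005 ≈ 0.62.

0.62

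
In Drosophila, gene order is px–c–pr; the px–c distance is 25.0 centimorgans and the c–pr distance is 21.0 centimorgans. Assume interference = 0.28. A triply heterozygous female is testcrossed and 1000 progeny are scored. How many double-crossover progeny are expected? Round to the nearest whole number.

Map distances give recombination frequencies of 0.250 and 0.210 for the two intervals.
With interference 0.28 (so coincidence = 0.72), expected double-crossover frequency = 0.250 × 0.210 × 0.72 = 0.03780.
Expected number = 0.03780 × 1000 = 37.80 ≈ 38.

38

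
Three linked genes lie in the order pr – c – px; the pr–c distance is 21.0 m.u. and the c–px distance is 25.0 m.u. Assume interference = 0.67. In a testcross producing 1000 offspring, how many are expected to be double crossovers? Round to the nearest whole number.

Map distances give recombination frequencies of 0.210 and 0.250 for the two intervals.
With interference 0.67 (so coincidence = 0.33), expected double-crossover frequency = 0.210 × 0.250 × 0.33 = 0.01732.
Expected number = 0.01732 × 1000 = 17.32 ≈ 17.

17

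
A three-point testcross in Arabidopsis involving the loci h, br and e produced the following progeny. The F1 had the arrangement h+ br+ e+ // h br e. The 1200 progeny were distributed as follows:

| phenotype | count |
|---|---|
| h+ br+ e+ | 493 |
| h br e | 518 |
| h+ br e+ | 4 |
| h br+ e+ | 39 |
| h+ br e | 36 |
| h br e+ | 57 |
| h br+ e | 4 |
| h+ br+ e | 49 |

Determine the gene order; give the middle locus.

br

The two rarest classes, h+ br e+ and h br+ e, are the double crossovers. Comparing them with the parentals, only the br allele has switched, so br is the middle locus and the order is e – br – h.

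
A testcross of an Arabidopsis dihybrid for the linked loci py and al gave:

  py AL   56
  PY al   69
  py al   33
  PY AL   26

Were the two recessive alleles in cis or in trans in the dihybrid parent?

trans

The two most frequent classes are PY al (69) and py AL (56); these are the parental (non-recombinant) types.
So the F1 carried PY al on one chromosome and py AL on the other — the recessive alleles are on opposite chromosomes (trans / repulsion).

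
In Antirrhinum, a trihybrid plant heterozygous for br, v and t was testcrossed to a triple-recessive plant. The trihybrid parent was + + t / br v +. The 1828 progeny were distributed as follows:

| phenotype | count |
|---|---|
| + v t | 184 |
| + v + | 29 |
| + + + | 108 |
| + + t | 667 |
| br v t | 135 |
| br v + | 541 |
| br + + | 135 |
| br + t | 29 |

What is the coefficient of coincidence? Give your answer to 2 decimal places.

The two rarest classes, br + t and + v +, are the double crossovers. Comparing them with the parentals, only the br allele has switched, so br is the middle locus and the order is v – br – t.
v–br: (319 + 58)/1828 = 0.2062; br–t: (243 + 58)/1828 = 0.1647.
Expected DCO frequency = 0.2062 × 0.1647 ≈ 0.03396; observed = 58/1828 ≈ 0.03173.
Coefficient of coincidence = 0.03173/0.03396 ≈ 0.93.

0.93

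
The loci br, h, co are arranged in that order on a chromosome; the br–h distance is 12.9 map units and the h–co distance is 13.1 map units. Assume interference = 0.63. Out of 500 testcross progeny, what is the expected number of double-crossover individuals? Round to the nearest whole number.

3

Map distances give recombination frequencies of 0.129 and 0.131 for the two intervals.
With interference 0.63 (so coincidence = 0.37), expected double-crossover frequency = 0.129 × 0.131 × 0.37 = 0.00625.
Expected number = 0.00625 × 500 = 3.13 ≈ 3.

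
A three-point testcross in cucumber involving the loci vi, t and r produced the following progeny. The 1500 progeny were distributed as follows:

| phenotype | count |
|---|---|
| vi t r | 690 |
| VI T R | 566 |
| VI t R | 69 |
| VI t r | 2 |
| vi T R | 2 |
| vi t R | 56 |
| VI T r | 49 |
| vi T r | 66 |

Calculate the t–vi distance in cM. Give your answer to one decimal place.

The two most frequent reciprocal classes, VI T R and vi t r, are the parental types, so the F1 was VI T R / vi t r.
The two rarest classes, vi T R and VI t r, are the double crossovers. Comparing them with the parentals, only the vi allele has switched, so vi is the middle locus and the order is t – vi – r.
Crossovers in the t–vi interval produce the single-crossover classes VI t R and vi T r (69 + 66 = 135) plus the double crossovers (4).
RF(t–vi) = (135 + 4) / 1500 = 139/1500 = 0.0927 → 9.3 cM.

9.3 cM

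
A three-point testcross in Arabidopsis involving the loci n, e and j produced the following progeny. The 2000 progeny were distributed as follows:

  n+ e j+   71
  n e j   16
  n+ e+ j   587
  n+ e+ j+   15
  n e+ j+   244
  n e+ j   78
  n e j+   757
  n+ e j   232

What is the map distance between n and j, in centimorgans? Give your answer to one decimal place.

9.0 centimorgans

The two most frequent reciprocal classes, n+ e+ j and n e j+, are the parental types, so the F1 was n+ e+ j / n e j+.
The two rarest classes, n+ e+ j+ and n e j, are the double crossovers. Comparing them with the parentals, only the j allele has switched, so j is the middle locus and the order is e – j – n.
Crossovers in the j–n interval produce the single-crossover classes n e+ j and n+ e j+ (78 + 71 = 149) plus the double crossovers (31).
RF(j–n) = (149 + 31) / 2000 = 180/2000 = 0.0900 → 9.0 centimorgans.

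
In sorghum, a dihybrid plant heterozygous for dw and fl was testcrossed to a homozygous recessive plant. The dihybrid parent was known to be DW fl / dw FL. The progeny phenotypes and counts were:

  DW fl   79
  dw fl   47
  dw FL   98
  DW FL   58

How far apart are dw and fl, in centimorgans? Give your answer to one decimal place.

37.2 centimorgans

The recombinant classes are DW FL and dw fl: 58 + 47 = 105.
Recombination frequency = 105/282 = 0.3723 ≈ 37.2%, i.e. 37.2 centimorgans.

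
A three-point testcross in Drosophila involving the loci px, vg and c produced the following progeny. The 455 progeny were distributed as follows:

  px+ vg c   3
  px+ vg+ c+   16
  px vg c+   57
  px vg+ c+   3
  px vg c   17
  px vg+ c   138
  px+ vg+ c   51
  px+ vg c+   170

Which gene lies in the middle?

The two most frequent reciprocal classes, px vg+ c and px+ vg c+, are the parental types, so the F1 was px vg+ c / px+ vg c+.
The two rarest classes, px vg+ c+ and px+ vg c, are the double crossovers. Comparing them with the parentals, only the c allele has switched, so c is the middle locus and the order is px – c – vg.

c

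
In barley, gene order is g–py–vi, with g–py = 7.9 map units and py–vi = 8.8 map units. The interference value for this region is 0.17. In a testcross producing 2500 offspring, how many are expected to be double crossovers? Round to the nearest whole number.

14

Map distances give recombination frequencies of 0.079 and 0.088 for the two intervals.
With interference 0.17 (so coincidence = 0.83), expected double-crossover frequency = 0.079 × 0.088 × 0.83 = 0.00577.
Expected number = 0.00577 × 2500 = 14.43 ≈ 14.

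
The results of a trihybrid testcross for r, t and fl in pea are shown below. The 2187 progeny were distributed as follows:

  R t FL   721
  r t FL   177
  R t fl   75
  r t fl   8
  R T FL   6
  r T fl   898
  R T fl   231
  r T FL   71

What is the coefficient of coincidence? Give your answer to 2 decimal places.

0.45

The two most frequent reciprocal classes, r T fl and R t FL, are the parental types, so the F1 was r T fl / R t FL.
The two rarest classes, r t fl and R T FL, are the double crossovers. Comparing them with the parentals, only the t allele has switched, so t is the middle locus and the order is fl – t – r.
fl–t: (146 + 14)/2187 = 0.0732; t–r: (408 + 14)/2187 = 0.1930.
Expected DCO frequency = 0.0732 × 0.1930 ≈ 0.01413; observed = 14/2187 ≈ 0.00640.
Coefficient of coincidence = 0.00640/0.01413 ≈ 0.45.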